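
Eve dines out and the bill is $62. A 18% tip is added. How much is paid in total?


Calculate the tip:
18% of $62 = $11.16
Add tip to meal cost:
$62 + $11.16 = $73.16

$73.16


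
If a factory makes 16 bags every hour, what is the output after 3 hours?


Production rate: 16 bags per hour
Time: 3 hours
Total: 16 x 3 = 48 bags

48 bags


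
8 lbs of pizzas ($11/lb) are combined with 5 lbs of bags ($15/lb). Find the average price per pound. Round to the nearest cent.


Cost of pizzas:
8 x $11 = $88
Cost of bags:
5 x $15 = $75
Total cost: $88 + $75 = $163
Total weight: 13 lbs
Average: $163 / 13 = $12.5384... ≈ $12.54/lb

$12.54/lb


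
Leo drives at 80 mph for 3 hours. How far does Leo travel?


Use the formula: distance = speed x time
Speed = 80 mph, Time = 3 hours
80 x 3 = 240 miles

240 miles


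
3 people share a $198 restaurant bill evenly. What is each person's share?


Total bill: $198
Number of people: 3
Each pays: $198 / 3 = $66

$66


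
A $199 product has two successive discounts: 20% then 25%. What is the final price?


First discount:
20% of $199 = $39.80
Price after first discount:
$199 - $39.80 = $159.20
Second discount:
25% of $159.20 = $39.80
Final price:
$159.20 - $39.80 = $119.40

$119.40


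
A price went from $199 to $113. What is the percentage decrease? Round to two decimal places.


Find the absolute change:
|113 - 199| = 86
Divide by original and multiply by 100:
86 / 199 x 100 = 43.2160...% ≈ 43.22%

43.22%


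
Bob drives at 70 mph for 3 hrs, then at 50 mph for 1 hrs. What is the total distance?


Leg 1 distance:
70 x 3 = 210 miles
Leg 2 distance:
50 x 1 = 50 miles
Total distance:
210 + 50 = 260 miles

260 miles


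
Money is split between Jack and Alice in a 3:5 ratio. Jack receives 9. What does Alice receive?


Find the multiplier:
9 / 3 = 3
Apply to Alice's share:
5 x 3 = 15

15


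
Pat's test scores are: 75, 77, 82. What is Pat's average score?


Add the scores:
75 + 77 + 82 = 234
Divide by the number of tests:
234 / 3 = 78

78


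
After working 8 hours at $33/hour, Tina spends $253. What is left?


Calculate earnings:
8 x $33 = $264
Subtract spending:
$264 - $253 = $11

$11


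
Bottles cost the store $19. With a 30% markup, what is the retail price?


Calculate the markup amount:
30% of $19 = $5.70
Add to cost:
$19 + $5.70 = $24.70

$24.70


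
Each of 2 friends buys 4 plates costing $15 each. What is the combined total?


Cost per person:
4 x $15 = $60
Group total:
2 x $60 = $120

$120


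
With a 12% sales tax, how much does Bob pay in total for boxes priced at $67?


Calculate the tax:
12% of $67 = $8.04
Add tax to price:
$67 + $8.04 = $75.04

$75.04


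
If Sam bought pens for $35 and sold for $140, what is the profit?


Selling price = $140
Cost price = $35
Profit = selling price - cost price:
Profit = $140 - $35 = $105

$105


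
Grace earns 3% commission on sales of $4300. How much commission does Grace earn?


Convert rate to decimal:
3% = 0.03
Multiply by sales:
$4300 x 0.03 = $129

$129


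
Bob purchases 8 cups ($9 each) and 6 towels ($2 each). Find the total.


Cost of cups:
8 x $9 = $72
Cost of towels:
6 x $2 = $12
Add both:
$72 + $12 = $84

$84


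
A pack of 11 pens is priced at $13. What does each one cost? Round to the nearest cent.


Total cost: $13
Number of items: 11
Unit price: $13 / 11 = $1.1818... ≈ $1.18

$1.18


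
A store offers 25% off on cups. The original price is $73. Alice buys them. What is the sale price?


Calculate the discount amount:
25% of $73 = $18.25
Subtract from original:
$73 - $18.25 = $54.75

$54.75


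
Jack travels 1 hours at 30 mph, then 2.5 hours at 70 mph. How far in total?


Leg 1 distance:
30 x 1 = 30 miles
Leg 2 distance:
70 x 2.5 = 175 miles
Total distance:
30 + 175 = 205 miles

205 miles


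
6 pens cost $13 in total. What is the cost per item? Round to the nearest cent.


Total cost: $13
Number of items: 6
Unit price: $13 / 6 = $2.1666... ≈ $2.17

$2.17


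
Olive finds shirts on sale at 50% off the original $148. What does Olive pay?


Calculate the discount amount:
50% of $148 = $74
Subtract from original:
$148 - $74 = $74

$74


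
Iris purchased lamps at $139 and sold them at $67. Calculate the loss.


Selling price = $67
Cost price = $139
Loss = cost price - selling price:
Loss = $139 - $67 = $72

$72


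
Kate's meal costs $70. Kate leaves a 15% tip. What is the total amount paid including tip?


Calculate the tip:
15% of $70 = $10.50
Add tip to meal cost:
$70 + $10.50 = $80.50

$80.50


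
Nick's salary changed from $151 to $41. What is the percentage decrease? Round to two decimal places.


Find the absolute change:
|41 - 151| = 110
Divide by original and multiply by 100:
110 / 151 x 100 = 72.8476...% ≈ 72.85%

72.85%


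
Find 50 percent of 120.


Convert percentage to decimal:
50% = 0.5
Multiply:
120 x 0.5 = 60

60


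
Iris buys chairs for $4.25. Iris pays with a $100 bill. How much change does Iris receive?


Start with the amount paid:
$100
Subtract the price:
$100 - $4.25 = $95.75

$95.75


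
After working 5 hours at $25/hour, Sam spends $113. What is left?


Calculate earnings:
5 x $25 = $125
Subtract spending:
$125 - $113 = $12

$12


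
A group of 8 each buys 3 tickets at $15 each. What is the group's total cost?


Cost per person:
3 x $15 = $45
Group total:
8 x $45 = $360

$360


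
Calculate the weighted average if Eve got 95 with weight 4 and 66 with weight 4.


Weighted sum:
4 x 95 + 4 x 66 = 644
Total weight:
4 + 4 = 8
Weighted average:
644 / 8 = 80.5

80.5


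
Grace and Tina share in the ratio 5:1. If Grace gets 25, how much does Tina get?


Find the multiplier:
25 / 5 = 5
Apply to Tina's share:
1 x 5 = 5

5


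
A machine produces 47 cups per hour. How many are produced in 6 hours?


Production rate: 47 cups per hour
Time: 6 hours
Total: 47 x 6 = 282 cups

282 cups


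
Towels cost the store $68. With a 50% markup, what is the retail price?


Calculate the markup amount:
50% of $68 = $34
Add to cost:
$68 + $34 = $102

$102


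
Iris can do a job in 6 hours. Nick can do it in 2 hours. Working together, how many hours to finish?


Iris's rate: 1/6 of the job per hour
Nick's rate: 1/2 of the job per hour
Combined rate: 1/6 + 1/2 = 2/3 per hour
Time = 1 / (2/3) = 3/2 = 1.5 hours

1.5 hours


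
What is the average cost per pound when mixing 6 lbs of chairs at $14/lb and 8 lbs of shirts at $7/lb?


Cost of chairs:
6 x $14 = $84
Cost of shirts:
8 x $7 = $56
Total cost: $84 + $56 = $140
Total weight: 14 lbs
Average: $140 / 14 = $10/lb

$10/lb


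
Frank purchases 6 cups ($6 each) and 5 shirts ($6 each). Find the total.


Cost of cups:
6 x $6 = $36
Cost of shirts:
5 x $6 = $30
Add both:
$36 + $30 = $66

$66


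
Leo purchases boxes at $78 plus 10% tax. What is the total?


Calculate the tax:
10% of $78 = $7.80
Add tax to price:
$78 + $7.80 = $85.80

$85.80


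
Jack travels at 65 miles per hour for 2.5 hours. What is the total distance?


Use the formula: distance = speed x time
Speed = 65 mph, Time = 2.5 hours
65 x 2.5 = 162.5 miles

162.5 miles


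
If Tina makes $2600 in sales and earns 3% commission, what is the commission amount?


Convert rate to decimal:
3% = 0.03
Multiply by sales:
$2600 x 0.03 = $78

$78


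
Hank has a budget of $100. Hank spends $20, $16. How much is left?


Add up expenses:
$20 + $16 = $36
Subtract from budget:
$100 - $36 = $64

$64


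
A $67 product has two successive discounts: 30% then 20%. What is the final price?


First discount:
30% of $67 = $20.10
Price after first discount:
$67 - $20.10 = $46.90
Second discount:
20% of $46.90 = $9.38
Final price:
$46.90 - $9.38 = $37.52

$37.52


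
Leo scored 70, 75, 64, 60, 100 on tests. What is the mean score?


Add the scores:
70 + 75 + 64 + 60 + 100 = 369
Divide by the number of tests:
369 / 5 = 73.8

73.8


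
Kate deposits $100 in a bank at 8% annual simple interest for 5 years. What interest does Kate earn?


Use the formula I = P x R x T / 100
P x R x T = 100 x 8 x 5 = 4000
I = 4000 / 100 = $40

$40


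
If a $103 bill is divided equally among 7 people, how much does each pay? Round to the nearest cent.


Total bill: $103
Number of people: 7
Each pays: $103 / 7 = $14.7142... ≈ $14.71

$14.71


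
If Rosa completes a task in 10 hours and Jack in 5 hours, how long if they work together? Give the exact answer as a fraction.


Rosa's rate: 1/10 of the job per hour
Jack's rate: 1/5 of the job per hour
Combined rate: 1/10 + 1/5 = 3/10 per hour
Time = 1 / (3/10) = 10/3 hours (≈ 3.33 hours)

10/3 hours


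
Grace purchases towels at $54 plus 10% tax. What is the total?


Calculate the tax:
10% of $54 = $5.40
Add tax to price:
$54 + $5.40 = $59.40

$59.40


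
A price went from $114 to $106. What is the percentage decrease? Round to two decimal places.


Find the absolute change:
|106 - 114| = 8
Divide by original and multiply by 100:
8 / 114 x 100 = 7.0175...% ≈ 7.02%

7.02%


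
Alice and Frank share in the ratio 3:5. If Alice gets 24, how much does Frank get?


Find the multiplier:
24 / 3 = 8
Apply to Frank's share:
5 x 8 = 40

40


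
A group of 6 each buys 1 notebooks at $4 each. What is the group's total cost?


Cost per person:
1 x $4 = $4
Group total:
6 x $4 = $24

$24


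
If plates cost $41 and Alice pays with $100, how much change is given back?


Start with the amount paid:
$100
Subtract the price:
$100 - $41 = $59

$59


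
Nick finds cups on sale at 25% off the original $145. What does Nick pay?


Calculate the discount amount:
25% of $145 = $36.25
Subtract from original:
$145 - $36.25 = $108.75

$108.75


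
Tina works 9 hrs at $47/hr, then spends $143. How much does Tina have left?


Calculate earnings:
9 x $47 = $423
Subtract spending:
$423 - $143 = $280

$280


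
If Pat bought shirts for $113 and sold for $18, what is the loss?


Selling price = $18
Cost price = $113
Loss = cost price - selling price:
Loss = $113 - $18 = $95

$95


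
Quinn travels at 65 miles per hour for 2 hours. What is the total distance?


Use the formula: distance = speed x time
Speed = 65 mph, Time = 2 hours
65 x 2 = 130 miles

130 miles


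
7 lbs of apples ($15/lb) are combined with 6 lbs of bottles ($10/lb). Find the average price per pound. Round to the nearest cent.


Cost of apples:
7 x $15 = $105
Cost of bottles:
6 x $10 = $60
Total cost: $105 + $60 = $165
Total weight: 13 lbs
Average: $165 / 13 = $12.6923... ≈ $12.69/lb

$12.69/lb


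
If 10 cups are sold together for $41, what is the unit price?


Total cost: $41
Number of items: 10
Unit price: $41 / 10 = $4.10

$4.10


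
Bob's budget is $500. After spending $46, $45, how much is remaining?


Add up expenses:
$46 + $45 = $91
Subtract from budget:
$500 - $91 = $409

$409


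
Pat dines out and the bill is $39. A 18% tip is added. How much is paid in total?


Calculate the tip:
18% of $39 = $7.02
Add tip to meal cost:
$39 + $7.02 = $46.02

$46.02


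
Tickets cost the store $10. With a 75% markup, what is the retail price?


Calculate the markup amount:
75% of $10 = $7.50
Add to cost:
$10 + $7.50 = $17.50

$17.50


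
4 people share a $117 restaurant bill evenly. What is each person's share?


Total bill: $117
Number of people: 4
Each pays: $117 / 4 = $29.25

$29.25


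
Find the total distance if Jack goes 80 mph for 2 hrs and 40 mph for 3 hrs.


Leg 1 distance:
80 x 2 = 160 miles
Leg 2 distance:
40 x 3 = 120 miles
Total distance:
160 + 120 = 280 miles

280 miles


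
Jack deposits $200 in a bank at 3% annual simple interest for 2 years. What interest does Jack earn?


Use the formula I = P x R x T / 100
P x R x T = 200 x 3 x 2 = 1200
I = 1200 / 100 = $12

$12


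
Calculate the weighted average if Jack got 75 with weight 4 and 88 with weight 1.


Weighted sum:
4 x 75 + 1 x 88 = 388
Total weight:
4 + 1 = 5
Weighted average:
388 / 5 = 77.6

77.6


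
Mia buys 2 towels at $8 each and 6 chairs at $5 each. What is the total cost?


Cost of towels:
2 x $8 = $16
Cost of chairs:
6 x $5 = $30
Add both:
$16 + $30 = $46

$46


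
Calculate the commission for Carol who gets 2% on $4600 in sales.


Convert rate to decimal:
2% = 0.02
Multiply by sales:
$4600 x 0.02 = $92

$92


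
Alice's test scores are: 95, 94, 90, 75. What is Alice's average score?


Add the scores:
95 + 94 + 90 + 75 = 354
Divide by the number of tests:
354 / 4 = 88.5

88.5


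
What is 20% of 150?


Convert percentage to decimal:
20% = 0.2
Multiply:
150 x 0.2 = 30

30


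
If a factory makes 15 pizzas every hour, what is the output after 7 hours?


Production rate: 15 pizzas per hour
Time: 7 hours
Total: 15 x 7 = 105 pizzas

105 pizzas


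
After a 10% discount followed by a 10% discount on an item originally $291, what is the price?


First discount:
10% of $291 = $29.10
Price after first discount:
$291 - $29.10 = $261.90
Second discount:
10% of $261.90 = $26.19
Final price:
$261.90 - $26.19 = $235.71

$235.71


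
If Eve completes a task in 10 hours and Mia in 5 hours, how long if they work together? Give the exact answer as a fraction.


Eve's rate: 1/10 of the job per hour
Mia's rate: 1/5 of the job per hour
Combined rate: 1/10 + 1/5 = 3/10 per hour
Time = 1 / (3/10) = 10/3 hours (≈ 3.33 hours)

10/3 hours


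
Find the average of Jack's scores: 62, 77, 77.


Add the scores:
62 + 77 + 77 = 216
Divide by the number of tests:
216 / 3 = 72

72


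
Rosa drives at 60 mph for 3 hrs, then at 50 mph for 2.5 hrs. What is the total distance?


Leg 1 distance:
60 x 3 = 180 miles
Leg 2 distance:
50 x 2.5 = 125 miles
Total distance:
180 + 125 = 305 miles

305 miles


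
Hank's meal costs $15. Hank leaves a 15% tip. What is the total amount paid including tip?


Calculate the tip:
15% of $15 = $2.25
Add tip to meal cost:
$15 + $2.25 = $17.25

$17.25


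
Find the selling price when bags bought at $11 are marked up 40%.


Calculate the markup amount:
40% of $11 = $4.40
Add to cost:
$11 + $4.40 = $15.40

$15.40


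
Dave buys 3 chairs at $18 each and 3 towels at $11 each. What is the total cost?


Cost of chairs:
3 x $18 = $54
Cost of towels:
3 x $11 = $33
Add both:
$54 + $33 = $87

$87


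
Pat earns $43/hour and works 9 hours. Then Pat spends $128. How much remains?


Calculate earnings:
9 x $43 = $387
Subtract spending:
$387 - $128 = $259

$259


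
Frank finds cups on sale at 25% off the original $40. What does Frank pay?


Calculate the discount amount:
25% of $40 = $10
Subtract from original:
$40 - $10 = $30

$30


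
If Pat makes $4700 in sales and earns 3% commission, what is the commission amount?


Convert rate to decimal:
3% = 0.03
Multiply by sales:
$4700 x 0.03 = $141

$141


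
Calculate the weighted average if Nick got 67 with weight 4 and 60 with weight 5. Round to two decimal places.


Weighted sum:
4 x 67 + 5 x 60 = 568
Total weight:
4 + 5 = 9
Weighted average:
568 / 9 = 63.1111... ≈ 63.11

63.11


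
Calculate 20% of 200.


Convert percentage to decimal:
20% = 0.2
Multiply:
200 x 0.2 = 40

40


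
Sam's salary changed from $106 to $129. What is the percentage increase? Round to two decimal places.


Find the absolute change:
|129 - 106| = 23
Divide by original and multiply by 100:
23 / 106 x 100 = 21.6981...% ≈ 21.7%

21.7%


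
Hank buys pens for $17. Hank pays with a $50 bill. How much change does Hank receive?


Start with the amount paid:
$50
Subtract the price:
$50 - $17 = $33

$33


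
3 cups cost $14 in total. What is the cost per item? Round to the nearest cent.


Total cost: $14
Number of items: 3
Unit price: $14 / 3 = $4.6666... ≈ $4.67

$4.67


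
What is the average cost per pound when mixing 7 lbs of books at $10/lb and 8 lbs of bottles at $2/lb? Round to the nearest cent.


Cost of books:
7 x $10 = $70
Cost of bottles:
8 x $2 = $16
Total cost: $70 + $16 = $86
Total weight: 15 lbs
Average: $86 / 15 = $5.7333... ≈ $5.73/lb

$5.73/lb


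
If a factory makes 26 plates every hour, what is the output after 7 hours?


Production rate: 26 plates per hour
Time: 7 hours
Total: 26 x 7 = 182 plates

182 plates


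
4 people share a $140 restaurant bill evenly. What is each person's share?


Total bill: $140
Number of people: 4
Each pays: $140 / 4 = $35

$35


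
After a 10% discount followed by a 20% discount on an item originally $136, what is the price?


First discount:
10% of $136 = $13.60
Price after first discount:
$136 - $13.60 = $122.40
Second discount:
20% of $122.40 = $24.48
Final price:
$122.40 - $24.48 = $97.92

$97.92


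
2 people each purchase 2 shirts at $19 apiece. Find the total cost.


Cost per person:
2 x $19 = $38
Group total:
2 x $38 = $76

$76


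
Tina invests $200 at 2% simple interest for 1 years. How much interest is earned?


Use the formula I = P x R x T / 100
P x R x T = 200 x 2 x 1 = 400
I = 400 / 100 = $4

$4


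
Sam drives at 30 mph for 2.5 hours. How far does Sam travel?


Use the formula: distance = speed x time
Speed = 30 mph, Time = 2.5 hours
30 x 2.5 = 75 miles

75 miles


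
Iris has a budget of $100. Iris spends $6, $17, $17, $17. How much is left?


Add up expenses:
$6 + $17 + $17 + $17 = $57
Subtract from budget:
$100 - $57 = $43

$43


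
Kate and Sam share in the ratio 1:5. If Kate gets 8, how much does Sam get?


Find the multiplier:
8 / 1 = 8
Apply to Sam's share:
5 x 8 = 40

40


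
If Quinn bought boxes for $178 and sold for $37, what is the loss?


Selling price = $37
Cost price = $178
Loss = cost price - selling price:
Loss = $178 - $37 = $141

$141


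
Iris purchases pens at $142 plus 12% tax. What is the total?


Calculate the tax:
12% of $142 = $17.04
Add tax to price:
$142 + $17.04 = $159.04

$159.04


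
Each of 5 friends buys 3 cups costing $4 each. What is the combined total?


Cost per person:
3 x $4 = $12
Group total:
5 x $12 = $60

$60


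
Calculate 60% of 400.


Convert percentage to decimal:
60% = 0.6
Multiply:
400 x 0.6 = 240

240


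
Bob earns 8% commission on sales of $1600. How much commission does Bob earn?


Convert rate to decimal:
8% = 0.08
Multiply by sales:
$1600 x 0.08 = $128

$128


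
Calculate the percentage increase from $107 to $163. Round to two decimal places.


Find the absolute change:
|163 - 107| = 56
Divide by original and multiply by 100:
56 / 107 x 100 = 52.3364...% ≈ 52.34%

52.34%


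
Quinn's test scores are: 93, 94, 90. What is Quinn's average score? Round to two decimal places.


Add the scores:
93 + 94 + 90 = 277
Divide by the number of tests:
277 / 3 = 92.3333... ≈ 92.33

92.33


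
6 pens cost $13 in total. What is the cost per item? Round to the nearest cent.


Total cost: $13
Number of items: 6
Unit price: $13 / 6 = $2.1666... ≈ $2.17

$2.17


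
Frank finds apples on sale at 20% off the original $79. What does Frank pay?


Calculate the discount amount:
20% of $79 = $15.80
Subtract from original:
$79 - $15.80 = $63.20

$63.20


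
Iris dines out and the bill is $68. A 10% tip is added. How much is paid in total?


Calculate the tip:
10% of $68 = $6.80
Add tip to meal cost:
$68 + $6.80 = $74.80

$74.80


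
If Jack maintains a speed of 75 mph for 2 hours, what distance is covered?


Use the formula: distance = speed x time
Speed = 75 mph, Time = 2 hours
75 x 2 = 150 miles

150 miles


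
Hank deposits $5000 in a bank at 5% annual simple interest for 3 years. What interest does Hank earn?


Use the formula I = P x R x T / 100
P x R x T = 5000 x 5 x 3 = 75000
I = 75000 / 100 = $750

$750


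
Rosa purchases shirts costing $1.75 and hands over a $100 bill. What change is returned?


Start with the amount paid:
$100
Subtract the price:
$100 - $1.75 = $98.25

$98.25


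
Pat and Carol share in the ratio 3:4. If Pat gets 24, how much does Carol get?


Find the multiplier:
24 / 3 = 8
Apply to Carol's share:
4 x 8 = 32

32


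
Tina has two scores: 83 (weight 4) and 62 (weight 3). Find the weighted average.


Weighted sum:
4 x 83 + 3 x 62 = 518
Total weight:
4 + 3 = 7
Weighted average:
518 / 7 = 74

74


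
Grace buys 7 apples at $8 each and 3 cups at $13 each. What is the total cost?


Cost of apples:
7 x $8 = $56
Cost of cups:
3 x $13 = $39
Add both:
$56 + $39 = $95

$95


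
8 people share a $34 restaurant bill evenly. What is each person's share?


Total bill: $34
Number of people: 8
Each pays: $34 / 8 = $4.25

$4.25


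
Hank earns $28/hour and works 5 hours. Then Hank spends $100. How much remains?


Calculate earnings:
5 x $28 = $140
Subtract spending:
$140 - $100 = $40

$40


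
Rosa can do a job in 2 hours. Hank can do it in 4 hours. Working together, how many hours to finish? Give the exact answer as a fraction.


Rosa's rate: 1/2 of the job per hour
Hank's rate: 1/4 of the job per hour
Combined rate: 1/2 + 1/4 = 3/4 per hour
Time = 1 / (3/4) = 4/3 hours (≈ 1.33 hours)

4/3 hours


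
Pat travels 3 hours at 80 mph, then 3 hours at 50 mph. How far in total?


Leg 1 distance:
80 x 3 = 240 miles
Leg 2 distance:
50 x 3 = 150 miles
Total distance:
240 + 150 = 390 miles

390 miles


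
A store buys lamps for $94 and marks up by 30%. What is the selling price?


Calculate the markup amount:
30% of $94 = $28.20
Add to cost:
$94 + $28.20 = $122.20

$122.20


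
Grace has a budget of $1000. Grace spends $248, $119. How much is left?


Add up expenses:
$248 + $119 = $367
Subtract from budget:
$1000 - $367 = $633

$633


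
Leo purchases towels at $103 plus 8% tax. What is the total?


Calculate the tax:
8% of $103 = $8.24
Add tax to price:
$103 + $8.24 = $111.24

$111.24


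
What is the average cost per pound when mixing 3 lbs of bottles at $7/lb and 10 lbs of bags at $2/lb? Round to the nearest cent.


Cost of bottles:
3 x $7 = $21
Cost of bags:
10 x $2 = $20
Total cost: $21 + $20 = $41
Total weight: 13 lbs
Average: $41 / 13 = $3.1538... ≈ $3.15/lb

$3.15/lb


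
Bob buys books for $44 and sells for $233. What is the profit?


Selling price = $233
Cost price = $44
Profit = selling price - cost price:
Profit = $233 - $44 = $189

$189


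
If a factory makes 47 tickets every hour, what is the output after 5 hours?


Production rate: 47 tickets per hour
Time: 5 hours
Total: 47 x 5 = 235 tickets

235 tickets


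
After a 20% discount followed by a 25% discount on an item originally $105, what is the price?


First discount:
20% of $105 = $21
Price after first discount:
$105 - $21 = $84
Second discount:
25% of $84 = $21
Final price:
$84 - $21 = $63

$63


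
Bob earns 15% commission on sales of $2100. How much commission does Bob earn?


Convert rate to decimal:
15% = 0.15
Multiply by sales:
$2100 x 0.15 = $315

$315


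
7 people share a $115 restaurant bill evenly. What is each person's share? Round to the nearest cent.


Total bill: $115
Number of people: 7
Each pays: $115 / 7 = $16.4285... ≈ $16.43

$16.43


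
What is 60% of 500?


Convert percentage to decimal:
60% = 0.6
Multiply:
500 x 0.6 = 300

300


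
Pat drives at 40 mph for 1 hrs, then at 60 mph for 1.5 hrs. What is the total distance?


Leg 1 distance:
40 x 1 = 40 miles
Leg 2 distance:
60 x 1.5 = 90 miles
Total distance:
40 + 90 = 130 miles

130 miles


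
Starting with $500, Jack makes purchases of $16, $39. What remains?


Add up expenses:
$16 + $39 = $55
Subtract from budget:
$500 - $55 = $445

$445


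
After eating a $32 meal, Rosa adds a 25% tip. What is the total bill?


Calculate the tip:
25% of $32 = $8
Add tip to meal cost:
$32 + $8 = $40

$40


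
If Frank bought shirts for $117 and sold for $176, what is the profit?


Selling price = $176
Cost price = $117
Profit = selling price - cost price:
Profit = $176 - $117 = $59

$59


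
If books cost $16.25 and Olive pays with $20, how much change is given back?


Start with the amount paid:
$20
Subtract the price:
$20 - $16.25 = $3.75

$3.75


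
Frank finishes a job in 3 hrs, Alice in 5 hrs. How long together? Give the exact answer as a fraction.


Frank's rate: 1/3 of the job per hour
Alice's rate: 1/5 of the job per hour
Combined rate: 1/3 + 1/5 = 8/15 per hour
Time = 1 / (8/15) = 15/8 hours (≈ 1.88 hours)

15/8 hours


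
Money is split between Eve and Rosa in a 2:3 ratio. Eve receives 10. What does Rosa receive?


Find the multiplier:
10 / 2 = 5
Apply to Rosa's share:
3 x 5 = 15

15


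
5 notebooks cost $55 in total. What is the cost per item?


Total cost: $55
Number of items: 5
Unit price: $55 / 5 = $11

$11


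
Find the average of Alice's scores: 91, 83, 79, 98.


Add the scores:
91 + 83 + 79 + 98 = 351
Divide by the number of tests:
351 / 4 = 87.75

87.75


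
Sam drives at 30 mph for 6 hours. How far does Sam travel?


Use the formula: distance = speed x time
Speed = 30 mph, Time = 6 hours
30 x 6 = 180 miles

180 miles


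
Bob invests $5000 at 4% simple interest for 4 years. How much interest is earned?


Use the formula I = P x R x T / 100
P x R x T = 5000 x 4 x 4 = 80000
I = 80000 / 100 = $800

$800


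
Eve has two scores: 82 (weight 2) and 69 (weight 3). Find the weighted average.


Weighted sum:
2 x 82 + 3 x 69 = 371
Total weight:
2 + 3 = 5
Weighted average:
371 / 5 = 74.2

74.2


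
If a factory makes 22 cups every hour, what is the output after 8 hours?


Production rate: 22 cups per hour
Time: 8 hours
Total: 22 x 8 = 176 cups

176 cups


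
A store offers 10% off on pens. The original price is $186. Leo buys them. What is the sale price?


Calculate the discount amount:
10% of $186 = $18.60
Subtract from original:
$186 - $18.60 = $167.40

$167.40


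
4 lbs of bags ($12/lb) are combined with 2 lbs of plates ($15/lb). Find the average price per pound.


Cost of bags:
4 x $12 = $48
Cost of plates:
2 x $15 = $30
Total cost: $48 + $30 = $78
Total weight: 6 lbs
Average: $78 / 6 = $13/lb

$13/lb


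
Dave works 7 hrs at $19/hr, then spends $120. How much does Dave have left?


Calculate earnings:
7 x $19 = $133
Subtract spending:
$133 - $120 = $13

$13


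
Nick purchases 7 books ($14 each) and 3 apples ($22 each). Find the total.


Cost of books:
7 x $14 = $98
Cost of apples:
3 x $22 = $66
Add both:
$98 + $66 = $164

$164


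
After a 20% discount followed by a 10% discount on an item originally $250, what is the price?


First discount:
20% of $250 = $50
Price after first discount:
$250 - $50 = $200
Second discount:
10% of $200 = $20
Final price:
$200 - $20 = $180

$180


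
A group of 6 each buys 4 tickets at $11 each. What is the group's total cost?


Cost per person:
4 x $11 = $44
Group total:
6 x $44 = $264

$264


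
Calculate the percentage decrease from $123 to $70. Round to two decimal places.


Find the absolute change:
|70 - 123| = 53
Divide by original and multiply by 100:
53 / 123 x 100 = 43.0894...% ≈ 43.09%

43.09%


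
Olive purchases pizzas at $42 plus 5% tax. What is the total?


Calculate the tax:
5% of $42 = $2.10
Add tax to price:
$42 + $2.10 = $44.10

$44.10


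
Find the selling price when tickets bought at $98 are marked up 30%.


Calculate the markup amount:
30% of $98 = $29.40
Add to cost:
$98 + $29.40 = $127.40

$127.40


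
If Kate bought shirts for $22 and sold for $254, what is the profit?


Selling price = $254
Cost price = $22
Profit = selling price - cost price:
Profit = $254 - $22 = $232

$232


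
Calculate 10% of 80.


Convert percentage to decimal:
10% = 0.1
Multiply:
80 x 0.1 = 8

8


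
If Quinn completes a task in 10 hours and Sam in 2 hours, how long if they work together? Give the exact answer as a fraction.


Quinn's rate: 1/10 of the job per hour
Sam's rate: 1/2 of the job per hour
Combined rate: 1/10 + 1/2 = 3/5 per hour
Time = 1 / (3/5) = 5/3 hours (≈ 1.67 hours)

5/3 hours


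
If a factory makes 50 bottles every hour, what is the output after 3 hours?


Production rate: 50 bottles per hour
Time: 3 hours
Total: 50 x 3 = 150 bottles

150 bottles


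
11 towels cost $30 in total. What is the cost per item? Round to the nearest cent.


Total cost: $30
Number of items: 11
Unit price: $30 / 11 = $2.7272... ≈ $2.73

$2.73


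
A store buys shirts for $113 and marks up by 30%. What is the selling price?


Calculate the markup amount:
30% of $113 = $33.90
Add to cost:
$113 + $33.90 = $146.90

$146.90


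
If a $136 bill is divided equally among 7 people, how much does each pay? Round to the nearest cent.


Total bill: $136
Number of people: 7
Each pays: $136 / 7 = $19.4285... ≈ $19.43

$19.43


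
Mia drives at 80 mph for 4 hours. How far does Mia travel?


Use the formula: distance = speed x time
Speed = 80 mph, Time = 4 hours
80 x 4 = 320 miles

320 miles


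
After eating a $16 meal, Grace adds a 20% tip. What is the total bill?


Calculate the tip:
20% of $16 = $3.20
Add tip to meal cost:
$16 + $3.20 = $19.20

$19.20


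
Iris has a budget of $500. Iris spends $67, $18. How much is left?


Add up expenses:
$67 + $18 = $85
Subtract from budget:
$500 - $85 = $415

$415


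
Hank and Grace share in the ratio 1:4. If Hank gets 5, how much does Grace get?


Find the multiplier:
5 / 1 = 5
Apply to Grace's share:
4 x 5 = 20

20


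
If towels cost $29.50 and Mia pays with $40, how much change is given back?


Start with the amount paid:
$40
Subtract the price:
$40 - $29.50 = $10.50

$10.50


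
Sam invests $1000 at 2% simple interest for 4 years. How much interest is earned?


Use the formula I = P x R x T / 100
P x R x T = 1000 x 2 x 4 = 8000
I = 8000 / 100 = $80

$80


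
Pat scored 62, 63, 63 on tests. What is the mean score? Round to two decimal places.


Add the scores:
62 + 63 + 63 = 188
Divide by the number of tests:
188 / 3 = 62.6666... ≈ 62.67

62.67


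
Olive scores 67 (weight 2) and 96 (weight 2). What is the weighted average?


Weighted sum:
2 x 67 + 2 x 96 = 326
Total weight:
2 + 2 = 4
Weighted average:
326 / 4 = 81.5

81.5


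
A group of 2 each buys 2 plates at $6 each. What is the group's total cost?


Cost per person:
2 x $6 = $12
Group total:
2 x $12 = $24

$24


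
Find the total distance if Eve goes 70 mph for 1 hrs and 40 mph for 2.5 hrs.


Leg 1 distance:
70 x 1 = 70 miles
Leg 2 distance:
40 x 2.5 = 100 miles
Total distance:
70 + 100 = 170 miles

170 miles


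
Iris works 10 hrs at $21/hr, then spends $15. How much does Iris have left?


Calculate earnings:
10 x $21 = $210
Subtract spending:
$210 - $15 = $195

$195


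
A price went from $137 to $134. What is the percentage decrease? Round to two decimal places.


Find the absolute change:
|134 - 137| = 3
Divide by original and multiply by 100:
3 / 137 x 100 = 2.1897...% ≈ 2.19%

2.19%


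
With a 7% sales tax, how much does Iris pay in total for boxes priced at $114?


Calculate the tax:
7% of $114 = $7.98
Add tax to price:
$114 + $7.98 = $121.98

$121.98


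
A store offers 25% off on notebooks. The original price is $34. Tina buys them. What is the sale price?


Calculate the discount amount:
25% of $34 = $8.50
Subtract from original:
$34 - $8.50 = $25.50

$25.50


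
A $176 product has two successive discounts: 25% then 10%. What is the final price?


First discount:
25% of $176 = $44
Price after first discount:
$176 - $44 = $132
Second discount:
10% of $132 = $13.20
Final price:
$132 - $13.20 = $118.80

$118.80


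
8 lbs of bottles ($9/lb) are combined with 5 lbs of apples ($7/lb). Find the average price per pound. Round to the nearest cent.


Cost of bottles:
8 x $9 = $72
Cost of apples:
5 x $7 = $35
Total cost: $72 + $35 = $107
Total weight: 13 lbs
Average: $107 / 13 = $8.2307... ≈ $8.23/lb

$8.23/lb


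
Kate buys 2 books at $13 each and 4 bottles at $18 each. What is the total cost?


Cost of books:
2 x $13 = $26
Cost of bottles:
4 x $18 = $72
Add both:
$26 + $72 = $98

$98


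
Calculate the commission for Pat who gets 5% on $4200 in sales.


Convert rate to decimal:
5% = 0.05
Multiply by sales:
$4200 x 0.05 = $210

$210


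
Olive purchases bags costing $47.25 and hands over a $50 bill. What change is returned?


Start with the amount paid:
$50
Subtract the price:
$50 - $47.25 = $2.75

$2.75


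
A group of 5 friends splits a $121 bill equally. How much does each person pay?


Total bill: $121
Number of people: 5
Each pays: $121 / 5 = $24.20

$24.20


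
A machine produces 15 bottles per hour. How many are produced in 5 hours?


Production rate: 15 bottles per hour
Time: 5 hours
Total: 15 x 5 = 75 bottles

75 bottles


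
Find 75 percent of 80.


Convert percentage to decimal:
75% = 0.75
Multiply:
80 x 0.75 = 60

60


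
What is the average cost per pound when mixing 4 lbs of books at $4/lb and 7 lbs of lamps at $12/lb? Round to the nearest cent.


Cost of books:
4 x $4 = $16
Cost of lamps:
7 x $12 = $84
Total cost: $16 + $84 = $100
Total weight: 11 lbs
Average: $100 / 11 = $9.0909... ≈ $9.09/lb

$9.09/lb


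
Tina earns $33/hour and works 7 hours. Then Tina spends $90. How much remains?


Calculate earnings:
7 x $33 = $231
Subtract spending:
$231 - $90 = $141

$141


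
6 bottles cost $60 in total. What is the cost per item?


Total cost: $60
Number of items: 6
Unit price: $60 / 6 = $10

$10


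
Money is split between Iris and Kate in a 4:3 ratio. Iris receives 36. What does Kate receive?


Find the multiplier:
36 / 4 = 9
Apply to Kate's share:
3 x 9 = 27

27


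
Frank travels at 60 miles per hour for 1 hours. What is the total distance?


Use the formula: distance = speed x time
Speed = 60 mph, Time = 1 hours
60 x 1 = 60 miles

60 miles


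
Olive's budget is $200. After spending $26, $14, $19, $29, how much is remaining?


Add up expenses:
$26 + $14 + $19 + $29 = $88
Subtract from budget:
$200 - $88 = $112

$112


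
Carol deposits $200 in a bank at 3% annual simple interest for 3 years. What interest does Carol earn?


Use the formula I = P x R x T / 100
P x R x T = 200 x 3 x 3 = 1800
I = 1800 / 100 = $18

$18


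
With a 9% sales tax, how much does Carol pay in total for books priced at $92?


Calculate the tax:
9% of $92 = $8.28
Add tax to price:
$92 + $8.28 = $100.28

$100.28


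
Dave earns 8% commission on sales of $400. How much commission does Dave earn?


Convert rate to decimal:
8% = 0.08
Multiply by sales:
$400 x 0.08 = $32

$32


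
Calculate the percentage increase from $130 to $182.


Find the absolute change:
|182 - 130| = 52
Divide by original and multiply by 100:
52 / 130 x 100 = 40%

40%


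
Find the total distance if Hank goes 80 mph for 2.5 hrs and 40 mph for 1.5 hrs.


Leg 1 distance:
80 x 2.5 = 200 miles
Leg 2 distance:
40 x 1.5 = 60 miles
Total distance:
200 + 60 = 260 miles

260 miles


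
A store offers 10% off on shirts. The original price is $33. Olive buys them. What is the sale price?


Calculate the discount amount:
10% of $33 = $3.30
Subtract from original:
$33 - $3.30 = $29.70

$29.70


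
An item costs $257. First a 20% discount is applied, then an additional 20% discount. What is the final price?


First discount:
20% of $257 = $51.40
Price after first discount:
$257 - $51.40 = $205.60
Second discount:
20% of $205.60 = $41.12
Final price:
$205.60 - $41.12 = $164.48

$164.48


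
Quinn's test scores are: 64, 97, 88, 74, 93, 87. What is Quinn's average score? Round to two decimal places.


Add the scores:
64 + 97 + 88 + 74 + 93 + 87 = 503
Divide by the number of tests:
503 / 6 = 83.8333... ≈ 83.83

83.83


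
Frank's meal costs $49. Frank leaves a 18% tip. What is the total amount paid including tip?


Calculate the tip:
18% of $49 = $8.82
Add tip to meal cost:
$49 + $8.82 = $57.82

$57.82


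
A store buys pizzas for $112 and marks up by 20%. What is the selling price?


Calculate the markup amount:
20% of $112 = $22.40
Add to cost:
$112 + $22.40 = $134.40

$134.40


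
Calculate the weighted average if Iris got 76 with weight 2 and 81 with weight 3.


Weighted sum:
2 x 76 + 3 x 81 = 395
Total weight:
2 + 3 = 5
Weighted average:
395 / 5 = 79

79


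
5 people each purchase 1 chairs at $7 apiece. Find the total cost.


Cost per person:
1 x $7 = $7
Group total:
5 x $7 = $35

$35


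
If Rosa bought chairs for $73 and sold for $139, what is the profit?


Selling price = $139
Cost price = $73
Profit = selling price - cost price:
Profit = $139 - $73 = $66

$66


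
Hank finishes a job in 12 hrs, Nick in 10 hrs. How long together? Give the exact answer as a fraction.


Hank's rate: 1/12 of the job per hour
Nick's rate: 1/10 of the job per hour
Combined rate: 1/12 + 1/10 = 11/60 per hour
Time = 1 / (11/60) = 60/11 hours (≈ 5.45 hours)

60/11 hours


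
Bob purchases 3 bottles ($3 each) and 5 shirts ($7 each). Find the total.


Cost of bottles:
3 x $3 = $9
Cost of shirts:
5 x $7 = $35
Add both:
$9 + $35 = $44

$44


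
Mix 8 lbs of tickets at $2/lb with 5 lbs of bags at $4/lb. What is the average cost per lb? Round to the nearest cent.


Cost of tickets:
8 x $2 = $16
Cost of bags:
5 x $4 = $20
Total cost: $16 + $20 = $36
Total weight: 13 lbs
Average: $36 / 13 = $2.7692... ≈ $2.77/lb

$2.77/lb


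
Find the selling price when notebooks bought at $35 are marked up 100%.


Calculate the markup amount:
100% of $35 = $35
Add to cost:
$35 + $35 = $70

$70


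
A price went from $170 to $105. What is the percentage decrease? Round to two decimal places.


Find the absolute change:
|105 - 170| = 65
Divide by original and multiply by 100:
65 / 170 x 100 = 38.2352...% ≈ 38.24%

38.24%


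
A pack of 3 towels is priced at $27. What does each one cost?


Total cost: $27
Number of items: 3
Unit price: $27 / 3 = $9

$9


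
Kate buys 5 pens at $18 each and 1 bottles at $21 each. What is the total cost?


Cost of pens:
5 x $18 = $90
Cost of bottles:
1 x $21 = $21
Add both:
$90 + $21 = $111

$111


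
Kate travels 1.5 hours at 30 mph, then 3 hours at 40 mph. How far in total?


Leg 1 distance:
30 x 1.5 = 45 miles
Leg 2 distance:
40 x 3 = 120 miles
Total distance:
45 + 120 = 165 miles

165 miles


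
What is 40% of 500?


Convert percentage to decimal:
40% = 0.4
Multiply:
500 x 0.4 = 200

200


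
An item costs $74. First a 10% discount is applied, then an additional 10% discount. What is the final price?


First discount:
10% of $74 = $7.40
Price after first discount:
$74 - $7.40 = $66.60
Second discount:
10% of $66.60 = $6.66
Final price:
$66.60 - $6.66 = $59.94

$59.94


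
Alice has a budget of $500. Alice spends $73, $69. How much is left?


Add up expenses:
$73 + $69 = $142
Subtract from budget:
$500 - $142 = $358

$358


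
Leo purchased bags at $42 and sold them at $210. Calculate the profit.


Selling price = $210
Cost price = $42
Profit = selling price - cost price:
Profit = $210 - $42 = $168

$168


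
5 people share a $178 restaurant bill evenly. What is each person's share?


Total bill: $178
Number of people: 5
Each pays: $178 / 5 = $35.60

$35.60


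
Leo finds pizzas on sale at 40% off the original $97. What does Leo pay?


Calculate the discount amount:
40% of $97 = $38.80
Subtract from original:
$97 - $38.80 = $58.20

$58.20
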